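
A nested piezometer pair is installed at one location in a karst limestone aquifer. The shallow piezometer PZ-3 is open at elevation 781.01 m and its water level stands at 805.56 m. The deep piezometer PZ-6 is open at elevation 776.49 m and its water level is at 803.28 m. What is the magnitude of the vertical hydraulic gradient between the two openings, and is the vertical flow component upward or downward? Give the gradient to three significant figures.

Total head at PZ-3: h = 805.56 m (water level in the standpipe).
Total head at PZ-6: h = 803.28 m.
Δh = h(PZ-3) − h(PZ-6) = 805.56 − 803.28 = 2.28 m.
Vertical separation Δz = 781.01 − 776.49 = 4.52 m.
|i_v| = |Δh| / Δz = 2.28 / 4.52 = 0.504.
Head is higher in the shallow piezometer, so vertical flow is downward (recharge condition).

|i_v| ≈ 0.504; vertical flow is downward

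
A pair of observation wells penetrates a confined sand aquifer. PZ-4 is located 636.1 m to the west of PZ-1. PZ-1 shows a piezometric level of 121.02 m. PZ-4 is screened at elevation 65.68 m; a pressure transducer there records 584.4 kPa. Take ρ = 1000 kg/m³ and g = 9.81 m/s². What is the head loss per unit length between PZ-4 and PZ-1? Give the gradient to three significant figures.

i ≈ 0.00665 m/m

Total head at PZ-1: h = 121.02 m (water level in the piezometer is the total head).
Pressure head at PZ-4: ψ = P/(ρg) = 584.4×1000 / (1000 × 9.81) = 59.57 m.
Total head at PZ-4: h = z + ψ = 65.68 + 59.57 = 125.25 m.
Head difference: h(PZ-1) − h(PZ-4) = 121.02 − 125.25 = -4.23 m.
Hydraulic gradient: i = |Δh| / L = 4.23 / 636.1 = 0.00665.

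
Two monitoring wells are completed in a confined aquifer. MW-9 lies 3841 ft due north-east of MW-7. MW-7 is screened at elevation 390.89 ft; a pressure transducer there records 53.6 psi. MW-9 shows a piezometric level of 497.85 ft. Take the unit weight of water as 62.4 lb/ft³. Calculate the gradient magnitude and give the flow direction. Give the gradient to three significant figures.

i ≈ 0.00436; groundwater flows toward the north-east

Pressure head at MW-7: ψ = 144·P/γ = 144 × 53.6 / 62.4 = 123.69 ft.
Total head at MW-7: h = z + ψ = 390.89 + 123.69 = 514.58 ft.
Total head at MW-9: h = 497.85 ft (water level in the piezometer is the total head).
Head difference: h(MW-7) − h(MW-9) = 514.58 − 497.85 = 16.73 ft.
Hydraulic gradient: i = |Δh| / L = 16.73 / 3841 = 0.00436.
Flow is from higher to lower head: from MW-7 toward MW-9, i.e. toward the north-east.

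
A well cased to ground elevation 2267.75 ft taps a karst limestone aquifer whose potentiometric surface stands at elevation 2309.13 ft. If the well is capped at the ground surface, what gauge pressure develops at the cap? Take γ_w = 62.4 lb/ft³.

Head above the cap: Δh = 2309.13 − 2267.75 = 41.38 ft.
P = γΔh/144 = 62.4 × 41.38 / 144 = 17.9 psi.

P ≈ 17.9 psi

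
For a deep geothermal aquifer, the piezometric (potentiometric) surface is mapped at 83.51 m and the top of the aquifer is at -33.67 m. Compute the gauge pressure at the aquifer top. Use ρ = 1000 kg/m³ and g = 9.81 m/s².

P ≈ 1150 kPa

Pressure head at the aquifer top: ψ = h − z = 83.51 − (-33.67) = 117.18 m.
P = ρgψ = 1000 × 9.81 × 117.18 = 1149536 Pa ≈ 1150 kPa.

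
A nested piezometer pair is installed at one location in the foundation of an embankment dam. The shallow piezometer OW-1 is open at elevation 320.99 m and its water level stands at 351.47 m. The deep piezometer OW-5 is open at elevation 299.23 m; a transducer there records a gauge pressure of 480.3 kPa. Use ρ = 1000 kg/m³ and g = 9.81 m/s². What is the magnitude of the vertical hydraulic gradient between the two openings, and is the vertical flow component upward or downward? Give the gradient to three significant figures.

|i_v| ≈ 0.151; vertical flow is downward

Total head at OW-1: h = 351.47 m (water level in the standpipe).
Pressure head at OW-5: ψ = P/(ρg) = 480.3×1000 / (1000 × 9.81) = 48.96 m.
Total head at OW-5: h = z + ψ = 299.23 + 48.96 = 348.19 m.
Δh = h(OW-1) − h(OW-5) = 351.47 − 348.19 = 3.28 m.
Vertical separation Δz = 320.99 − 299.23 = 21.76 m.
|i_v| = |Δh| / Δz = 3.28 / 21.76 = 0.151.
Head is higher in the shallow piezometer, so vertical flow is downward (recharge condition).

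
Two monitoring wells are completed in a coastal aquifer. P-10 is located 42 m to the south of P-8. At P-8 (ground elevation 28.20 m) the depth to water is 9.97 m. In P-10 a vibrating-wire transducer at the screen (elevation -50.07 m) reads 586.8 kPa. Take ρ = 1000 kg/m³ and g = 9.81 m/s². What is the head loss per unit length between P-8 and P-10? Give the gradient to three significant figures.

Total head at P-8: h = 28.20 − 9.97 = 18.23 m.
Pressure head at P-10: ψ = P/(ρg) = 586.8×1000 / (1000 × 9.81) = 59.82 m.
Total head at P-10: h = z + ψ = -50.07 + 59.82 = 9.75 m.
Head difference: h(P-8) − h(P-10) = 18.23 − 9.75 = 8.48 m.
Hydraulic gradient: i = |Δh| / L = 8.48 / 42 = 0.202.

i ≈ 0.202 m/m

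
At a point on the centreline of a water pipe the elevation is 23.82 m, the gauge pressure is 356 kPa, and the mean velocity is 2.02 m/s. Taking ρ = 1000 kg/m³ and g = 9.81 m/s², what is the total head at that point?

h ≈ 60.32 m

Pressure head ψ = P/(ρg) = 356×1000 / (1000 × 9.81) = 36.29 m.
Velocity head = v²/(2g) = 2.02² / (2 × 9.81) = 0.208 m.
h = z + ψ + v²/(2g) = 23.82 + 36.29 + 0.208 = 60.32 m.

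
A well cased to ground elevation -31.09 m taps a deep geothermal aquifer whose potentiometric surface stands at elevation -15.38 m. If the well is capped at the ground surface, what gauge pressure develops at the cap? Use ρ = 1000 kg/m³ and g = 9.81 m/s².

P ≈ 154 kPa

Head above the cap: Δh = -15.38 − (-31.09) = 15.71 m.
P = ρgΔh = 1000 × 9.81 × 15.71 = 154115 Pa ≈ 154 kPa.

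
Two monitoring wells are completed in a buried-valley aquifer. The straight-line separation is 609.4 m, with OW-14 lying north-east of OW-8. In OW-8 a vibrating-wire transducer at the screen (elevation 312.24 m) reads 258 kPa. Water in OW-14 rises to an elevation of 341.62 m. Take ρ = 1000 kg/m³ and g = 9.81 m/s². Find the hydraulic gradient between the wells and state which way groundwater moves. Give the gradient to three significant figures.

Pressure head at OW-8: ψ = P/(ρg) = 258×1000 / (1000 × 9.81) = 26.30 m.
Total head at OW-8: h = z + ψ = 312.24 + 26.30 = 338.54 m.
Total head at OW-14: h = 341.62 m (water level in the piezometer is the total head).
Head difference: h(OW-8) − h(OW-14) = 338.54 − 341.62 = -3.08 m.
Hydraulic gradient: i = |Δh| / L = 3.08 / 609.4 = 0.00505.
Flow is from higher to lower head: from OW-14 toward OW-8, i.e. toward the south-west.

i ≈ 0.00505; groundwater flows toward the south-west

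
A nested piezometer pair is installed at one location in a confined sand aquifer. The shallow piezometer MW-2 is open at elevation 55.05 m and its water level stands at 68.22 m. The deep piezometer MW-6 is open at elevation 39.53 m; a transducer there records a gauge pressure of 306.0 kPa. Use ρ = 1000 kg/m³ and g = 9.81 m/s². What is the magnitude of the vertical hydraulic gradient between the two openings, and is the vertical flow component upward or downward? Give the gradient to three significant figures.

Total head at MW-2: h = 68.22 m (water level in the standpipe).
Pressure head at MW-6: ψ = P/(ρg) = 306.0×1000 / (1000 × 9.81) = 31.19 m.
Total head at MW-6: h = z + ψ = 39.53 + 31.19 = 70.72 m.
Δh = h(MW-2) − h(MW-6) = 68.22 − 70.72 = -2.50 m.
Vertical separation Δz = 55.05 − 39.53 = 15.52 m.
|i_v| = |Δh| / Δz = 2.50 / 15.52 = 0.161.
Head is higher in the deep piezometer, so vertical flow is upward (discharge condition).

|i_v| ≈ 0.161; vertical flow is upward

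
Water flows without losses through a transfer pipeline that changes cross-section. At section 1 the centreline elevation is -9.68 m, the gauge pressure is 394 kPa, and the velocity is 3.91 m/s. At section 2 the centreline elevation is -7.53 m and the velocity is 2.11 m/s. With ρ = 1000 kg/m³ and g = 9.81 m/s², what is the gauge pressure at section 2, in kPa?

P₂ ≈ 378 kPa

Pressure head at 1: ψ₁ = P₁/(ρg) = 394×1000 / (1000 × 9.81) = 40.16 m.
Velocity heads: v₁²/2g = 3.91²/19.62 = 0.779 m; v₂²/2g = 2.11²/19.62 = 0.227 m.
Total head H = z₁ + ψ₁ + v₁²/2g = -9.68 + 40.16 + 0.779 = 31.26 m.
ψ₂ = H − z₂ − v₂²/2g = 31.26 − (-7.53) − 0.227 = 38.56 m.
P₂ = ρgψ₂ = 1000 × 9.81 × 38.56 ≈ 378 kPa.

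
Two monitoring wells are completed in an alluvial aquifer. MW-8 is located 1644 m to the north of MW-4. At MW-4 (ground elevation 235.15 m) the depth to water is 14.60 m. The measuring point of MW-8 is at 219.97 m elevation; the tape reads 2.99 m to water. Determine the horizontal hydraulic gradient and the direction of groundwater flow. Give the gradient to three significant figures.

Total head at MW-4: h = 235.15 − 14.60 = 220.55 m.
Total head at MW-8: h = 219.97 − 2.99 = 216.98 m.
Head difference: h(MW-4) − h(MW-8) = 220.55 − 216.98 = 3.57 m.
Hydraulic gradient: i = |Δh| / L = 3.57 / 1644 = 0.00217.
Flow is from higher to lower head: from MW-4 toward MW-8, i.e. toward the north.

i ≈ 0.00217; groundwater flows toward the north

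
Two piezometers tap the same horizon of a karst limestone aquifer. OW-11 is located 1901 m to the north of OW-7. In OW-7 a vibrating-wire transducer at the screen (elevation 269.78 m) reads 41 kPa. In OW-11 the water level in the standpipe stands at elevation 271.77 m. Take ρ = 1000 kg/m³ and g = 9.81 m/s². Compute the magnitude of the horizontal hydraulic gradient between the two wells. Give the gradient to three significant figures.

Pressure head at OW-7: ψ = P/(ρg) = 41×1000 / (1000 × 9.81) = 4.18 m.
Total head at OW-7: h = z + ψ = 269.78 + 4.18 = 273.96 m.
Total head at OW-11: h = 271.77 m (water level in the piezometer is the total head).
Head difference: h(OW-7) − h(OW-11) = 273.96 − 271.77 = 2.19 m.
Hydraulic gradient: i = |Δh| / L = 2.19 / 1901 = 0.00115.

i ≈ 0.00115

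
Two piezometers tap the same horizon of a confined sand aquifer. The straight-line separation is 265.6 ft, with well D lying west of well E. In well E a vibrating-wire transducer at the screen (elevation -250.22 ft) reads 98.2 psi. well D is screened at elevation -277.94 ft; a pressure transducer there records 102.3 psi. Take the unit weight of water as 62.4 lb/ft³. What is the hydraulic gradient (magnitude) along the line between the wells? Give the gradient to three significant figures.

Pressure head at well E: ψ = 144·P/γ = 144 × 98.2 / 62.4 = 226.62 ft.
Total head at well E: h = z + ψ = -250.22 + 226.62 = -23.60 ft.
Pressure head at well D: ψ = 144·P/γ = 144 × 102.3 / 62.4 = 236.08 ft.
Total head at well D: h = z + ψ = -277.94 + 236.08 = -41.86 ft.
Head difference: h(well E) − h(well D) = -23.60 − (-41.86) = 18.26 ft.
Hydraulic gradient: i = |Δh| / L = 18.26 / 265.6 = 0.0687.

i ≈ 0.0687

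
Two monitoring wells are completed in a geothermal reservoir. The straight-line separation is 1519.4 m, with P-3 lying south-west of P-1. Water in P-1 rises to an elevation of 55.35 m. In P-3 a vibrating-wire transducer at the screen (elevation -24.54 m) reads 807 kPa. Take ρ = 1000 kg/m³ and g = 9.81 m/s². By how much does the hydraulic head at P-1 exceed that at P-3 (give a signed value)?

Δh ≈ -2.37 m

Total head at P-1: h = 55.35 m (water level in the piezometer is the total head).
Pressure head at P-3: ψ = P/(ρg) = 807×1000 / (1000 × 9.81) = 82.26 m.
Total head at P-3: h = z + ψ = -24.54 + 82.26 = 57.72 m.
Head difference: h(P-1) − h(P-3) = 55.35 − 57.72 = -2.37 m.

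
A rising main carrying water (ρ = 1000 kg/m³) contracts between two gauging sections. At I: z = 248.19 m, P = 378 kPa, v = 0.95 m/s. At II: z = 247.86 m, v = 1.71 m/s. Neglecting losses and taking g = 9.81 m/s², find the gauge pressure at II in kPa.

Pressure head at I: ψ₁ = P₁/(ρg) = 378×1000 / (1000 × 9.81) = 38.53 m.
Velocity heads: v₁²/2g = 0.95²/19.62 = 0.046 m; v₂²/2g = 1.71²/19.62 = 0.149 m.
Total head H = z₁ + ψ₁ + v₁²/2g = 248.19 + 38.53 + 0.046 = 286.77 m.
ψ₂ = H − z₂ − v₂²/2g = 286.77 − 247.86 − 0.149 = 38.76 m.
P₂ = ρgψ₂ = 1000 × 9.81 × 38.76 ≈ 380 kPa.

P₂ ≈ 380 kPa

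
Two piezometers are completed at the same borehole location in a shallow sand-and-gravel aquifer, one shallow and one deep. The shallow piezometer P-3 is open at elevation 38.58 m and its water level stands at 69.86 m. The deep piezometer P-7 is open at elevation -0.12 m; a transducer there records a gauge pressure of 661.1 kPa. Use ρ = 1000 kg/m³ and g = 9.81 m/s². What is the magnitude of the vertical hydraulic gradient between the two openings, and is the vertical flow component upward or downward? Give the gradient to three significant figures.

Total head at P-3: h = 69.86 m (water level in the standpipe).
Pressure head at P-7: ψ = P/(ρg) = 661.1×1000 / (1000 × 9.81) = 67.39 m.
Total head at P-7: h = z + ψ = -0.12 + 67.39 = 67.27 m.
Δh = h(P-3) − h(P-7) = 69.86 − 67.27 = 2.59 m.
Vertical separation Δz = 38.58 − (-0.12) = 38.70 m.
|i_v| = |Δh| / Δz = 2.59 / 38.70 = 0.0669.
Head is higher in the shallow piezometer, so vertical flow is downward (recharge condition).

|i_v| ≈ 0.0669; vertical flow is downward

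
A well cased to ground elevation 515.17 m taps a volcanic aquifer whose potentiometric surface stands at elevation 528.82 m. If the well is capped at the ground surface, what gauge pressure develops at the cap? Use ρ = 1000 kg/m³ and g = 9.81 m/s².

Head above the cap: Δh = 528.82 − 515.17 = 13.65 m.
P = ρgΔh = 1000 × 9.81 × 13.65 = 133906 Pa ≈ 134 kPa.

P ≈ 134 kPa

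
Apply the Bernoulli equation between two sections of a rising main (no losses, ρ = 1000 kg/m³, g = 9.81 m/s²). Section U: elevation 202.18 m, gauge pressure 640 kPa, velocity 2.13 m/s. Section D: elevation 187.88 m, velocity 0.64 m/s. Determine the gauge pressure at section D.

P₂ ≈ 782 kPa

Pressure head at U: ψ₁ = P₁/(ρg) = 640×1000 / (1000 × 9.81) = 65.24 m.
Velocity heads: v₁²/2g = 2.13²/19.62 = 0.231 m; v₂²/2g = 0.64²/19.62 = 0.021 m.
Total head H = z₁ + ψ₁ + v₁²/2g = 202.18 + 65.24 + 0.231 = 267.65 m.
ψ₂ = H − z₂ − v₂²/2g = 267.65 − 187.88 − 0.021 = 79.75 m.
P₂ = ρgψ₂ = 1000 × 9.81 × 79.75 ≈ 782 kPa.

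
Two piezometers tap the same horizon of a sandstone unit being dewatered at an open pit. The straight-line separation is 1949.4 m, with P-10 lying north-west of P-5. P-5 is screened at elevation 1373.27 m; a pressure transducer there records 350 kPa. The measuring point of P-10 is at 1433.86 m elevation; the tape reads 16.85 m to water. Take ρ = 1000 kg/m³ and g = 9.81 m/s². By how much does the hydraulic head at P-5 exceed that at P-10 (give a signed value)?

Δh ≈ -8.06 m

Pressure head at P-5: ψ = P/(ρg) = 350×1000 / (1000 × 9.81) = 35.68 m.
Total head at P-5: h = z + ψ = 1373.27 + 35.68 = 1408.95 m.
Total head at P-10: h = 1433.86 − 16.85 = 1417.01 m.
Head difference: h(P-5) − h(P-10) = 1408.95 − 1417.01 = -8.06 m.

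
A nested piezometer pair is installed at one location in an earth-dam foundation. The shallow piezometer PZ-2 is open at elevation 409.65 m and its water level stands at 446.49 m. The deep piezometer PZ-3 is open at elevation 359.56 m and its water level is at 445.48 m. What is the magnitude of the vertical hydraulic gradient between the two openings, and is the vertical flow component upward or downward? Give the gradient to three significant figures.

Total head at PZ-2: h = 446.49 m (water level in the standpipe).
Total head at PZ-3: h = 445.48 m.
Δh = h(PZ-2) − h(PZ-3) = 446.49 − 445.48 = 1.01 m.
Vertical separation Δz = 409.65 − 359.56 = 50.09 m.
|i_v| = |Δh| / Δz = 1.01 / 50.09 = 0.0202.
Head is higher in the shallow piezometer, so vertical flow is downward (recharge condition).

|i_v| ≈ 0.0202; vertical flow is downward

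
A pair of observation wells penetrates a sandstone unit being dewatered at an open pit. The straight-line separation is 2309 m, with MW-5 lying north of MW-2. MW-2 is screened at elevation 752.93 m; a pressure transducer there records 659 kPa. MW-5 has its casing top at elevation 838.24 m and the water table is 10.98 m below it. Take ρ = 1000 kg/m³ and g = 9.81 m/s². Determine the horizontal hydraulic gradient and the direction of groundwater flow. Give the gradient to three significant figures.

Pressure head at MW-2: ψ = P/(ρg) = 659×1000 / (1000 × 9.81) = 67.18 m.
Total head at MW-2: h = z + ψ = 752.93 + 67.18 = 820.11 m.
Total head at MW-5: h = 838.24 − 10.98 = 827.26 m.
Head difference: h(MW-2) − h(MW-5) = 820.11 − 827.26 = -7.15 m.
Hydraulic gradient: i = |Δh| / L = 7.15 / 2309 = 0.00310.
Flow is from higher to lower head: from MW-5 toward MW-2, i.e. toward the south.

i ≈ 0.00310; groundwater flows toward the south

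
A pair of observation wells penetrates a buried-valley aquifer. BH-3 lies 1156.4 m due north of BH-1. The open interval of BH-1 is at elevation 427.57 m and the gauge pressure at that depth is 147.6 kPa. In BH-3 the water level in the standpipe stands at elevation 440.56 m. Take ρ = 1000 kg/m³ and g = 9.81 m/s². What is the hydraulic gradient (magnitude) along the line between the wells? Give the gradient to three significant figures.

Pressure head at BH-1: ψ = P/(ρg) = 147.6×1000 / (1000 × 9.81) = 15.05 m.
Total head at BH-1: h = z + ψ = 427.57 + 15.05 = 442.62 m.
Total head at BH-3: h = 440.56 m (water level in the piezometer is the total head).
Head difference: h(BH-1) − h(BH-3) = 442.62 − 440.56 = 2.06 m.
Hydraulic gradient: i = |Δh| / L = 2.06 / 1156.4 = 0.00178.

i ≈ 0.00178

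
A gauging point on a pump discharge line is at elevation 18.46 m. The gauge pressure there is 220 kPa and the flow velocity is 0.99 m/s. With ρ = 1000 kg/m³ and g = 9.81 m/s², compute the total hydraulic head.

h ≈ 40.94 m

Pressure head ψ = P/(ρg) = 220×1000 / (1000 × 9.81) = 22.43 m.
Velocity head = v²/(2g) = 0.99² / (2 × 9.81) = 0.050 m.
h = z + ψ + v²/(2g) = 18.46 + 22.43 + 0.050 = 40.94 m.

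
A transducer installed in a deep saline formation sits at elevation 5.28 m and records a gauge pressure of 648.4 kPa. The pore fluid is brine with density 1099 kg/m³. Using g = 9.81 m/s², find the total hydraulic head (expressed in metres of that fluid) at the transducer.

ψ = P/(ρg) = 648.4×1000 / (1099 × 9.81) = 60.14 m.
h = z + ψ = 5.28 + 60.14 = 65.42 m.

h ≈ 65.42 m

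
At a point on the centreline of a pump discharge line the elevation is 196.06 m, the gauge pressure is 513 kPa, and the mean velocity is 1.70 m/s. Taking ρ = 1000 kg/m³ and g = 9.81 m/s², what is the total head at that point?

Pressure head ψ = P/(ρg) = 513×1000 / (1000 × 9.81) = 52.29 m.
Velocity head = v²/(2g) = 1.70² / (2 × 9.81) = 0.147 m.
h = z + ψ + v²/(2g) = 196.06 + 52.29 + 0.147 = 248.50 m.

h ≈ 248.50 m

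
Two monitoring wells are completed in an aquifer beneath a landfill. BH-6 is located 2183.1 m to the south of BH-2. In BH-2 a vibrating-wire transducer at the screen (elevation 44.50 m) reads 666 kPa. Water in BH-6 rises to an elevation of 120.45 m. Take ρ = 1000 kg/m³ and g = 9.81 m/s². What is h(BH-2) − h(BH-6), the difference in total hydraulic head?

Pressure head at BH-2: ψ = P/(ρg) = 666×1000 / (1000 × 9.81) = 67.89 m.
Total head at BH-2: h = z + ψ = 44.50 + 67.89 = 112.39 m.
Total head at BH-6: h = 120.45 m (water level in the piezometer is the total head).
Head difference: h(BH-2) − h(BH-6) = 112.39 − 120.45 = -8.06 m.

Δh ≈ -8.06 m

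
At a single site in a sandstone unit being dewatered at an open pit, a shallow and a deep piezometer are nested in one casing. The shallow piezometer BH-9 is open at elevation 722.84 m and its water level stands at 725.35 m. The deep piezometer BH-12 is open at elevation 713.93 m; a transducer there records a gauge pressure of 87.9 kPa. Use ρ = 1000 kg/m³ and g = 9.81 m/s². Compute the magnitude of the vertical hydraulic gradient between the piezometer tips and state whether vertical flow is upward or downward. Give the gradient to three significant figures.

Total head at BH-9: h = 725.35 m (water level in the standpipe).
Pressure head at BH-12: ψ = P/(ρg) = 87.9×1000 / (1000 × 9.81) = 8.96 m.
Total head at BH-12: h = z + ψ = 713.93 + 8.96 = 722.89 m.
Δh = h(BH-9) − h(BH-12) = 725.35 − 722.89 = 2.46 m.
Vertical separation Δz = 722.84 − 713.93 = 8.91 m.
|i_v| = |Δh| / Δz = 2.46 / 8.91 = 0.276.
Head is higher in the shallow piezometer, so vertical flow is downward (recharge condition).

|i_v| ≈ 0.276; vertical flow is downward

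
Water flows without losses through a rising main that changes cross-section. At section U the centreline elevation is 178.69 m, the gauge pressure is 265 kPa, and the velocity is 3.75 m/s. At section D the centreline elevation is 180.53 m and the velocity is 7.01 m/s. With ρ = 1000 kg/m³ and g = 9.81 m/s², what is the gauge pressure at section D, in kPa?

P₂ ≈ 229 kPa

Pressure head at U: ψ₁ = P₁/(ρg) = 265×1000 / (1000 × 9.81) = 27.01 m.
Velocity heads: v₁²/2g = 3.75²/19.62 = 0.717 m; v₂²/2g = 7.01²/19.62 = 2.505 m.
Total head H = z₁ + ψ₁ + v₁²/2g = 178.69 + 27.01 + 0.717 = 206.42 m.
ψ₂ = H − z₂ − v₂²/2g = 206.42 − 180.53 − 2.505 = 23.38 m.
P₂ = ρgψ₂ = 1000 × 9.81 × 23.38 ≈ 229 kPa.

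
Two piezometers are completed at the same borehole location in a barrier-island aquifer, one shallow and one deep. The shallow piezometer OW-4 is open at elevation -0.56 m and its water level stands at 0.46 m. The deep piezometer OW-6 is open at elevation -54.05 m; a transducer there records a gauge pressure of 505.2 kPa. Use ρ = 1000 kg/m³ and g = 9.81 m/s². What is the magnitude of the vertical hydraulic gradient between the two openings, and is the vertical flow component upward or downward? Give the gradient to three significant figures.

|i_v| ≈ 0.0563; vertical flow is downward

Total head at OW-4: h = 0.46 m (water level in the standpipe).
Pressure head at OW-6: ψ = P/(ρg) = 505.2×1000 / (1000 × 9.81) = 51.50 m.
Total head at OW-6: h = z + ψ = -54.05 + 51.50 = -2.55 m.
Δh = h(OW-4) − h(OW-6) = 0.46 − (-2.55) = 3.01 m.
Vertical separation Δz = -0.56 − (-54.05) = 53.49 m.
|i_v| = |Δh| / Δz = 3.01 / 53.49 = 0.0563.
Head is higher in the shallow piezometer, so vertical flow is downward (recharge condition).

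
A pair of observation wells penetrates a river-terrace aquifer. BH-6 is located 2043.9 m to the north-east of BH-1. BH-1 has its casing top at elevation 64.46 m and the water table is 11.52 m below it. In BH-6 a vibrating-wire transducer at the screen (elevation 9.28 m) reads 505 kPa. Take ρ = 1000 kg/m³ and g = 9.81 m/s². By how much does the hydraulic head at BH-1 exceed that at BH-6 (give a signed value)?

Total head at BH-1: h = 64.46 − 11.52 = 52.94 m.
Pressure head at BH-6: ψ = P/(ρg) = 505×1000 / (1000 × 9.81) = 51.48 m.
Total head at BH-6: h = z + ψ = 9.28 + 51.48 = 60.76 m.
Head difference: h(BH-1) − h(BH-6) = 52.94 − 60.76 = -7.82 m.

Δh ≈ -7.82 m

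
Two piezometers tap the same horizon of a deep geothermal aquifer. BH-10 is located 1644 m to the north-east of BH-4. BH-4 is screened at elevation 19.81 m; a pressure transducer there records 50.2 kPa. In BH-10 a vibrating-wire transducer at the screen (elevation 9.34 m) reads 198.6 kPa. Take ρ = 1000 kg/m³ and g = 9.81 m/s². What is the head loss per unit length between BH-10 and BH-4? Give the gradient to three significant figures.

Pressure head at BH-4: ψ = P/(ρg) = 50.2×1000 / (1000 × 9.81) = 5.12 m.
Total head at BH-4: h = z + ψ = 19.81 + 5.12 = 24.93 m.
Pressure head at BH-10: ψ = P/(ρg) = 198.6×1000 / (1000 × 9.81) = 20.24 m.
Total head at BH-10: h = z + ψ = 9.34 + 20.24 = 29.58 m.
Head difference: h(BH-4) − h(BH-10) = 24.93 − 29.58 = -4.65 m.
Hydraulic gradient: i = |Δh| / L = 4.65 / 1644 = 0.00283.

i ≈ 0.00283 m/m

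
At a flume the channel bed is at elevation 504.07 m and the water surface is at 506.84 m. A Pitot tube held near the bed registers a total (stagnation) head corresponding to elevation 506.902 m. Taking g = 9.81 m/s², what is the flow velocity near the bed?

v ≈ 1.10 m/s

Near the bed, under hydrostatic conditions, the piezometric head (z + ψ) equals the free-surface elevation, 506.84 m.
Velocity head = total − piezometric = 506.902 − 506.84 = 0.062 m.
v = √(2g·h_v) = √(2 × 9.81 × 0.062) = 1.10 m/s.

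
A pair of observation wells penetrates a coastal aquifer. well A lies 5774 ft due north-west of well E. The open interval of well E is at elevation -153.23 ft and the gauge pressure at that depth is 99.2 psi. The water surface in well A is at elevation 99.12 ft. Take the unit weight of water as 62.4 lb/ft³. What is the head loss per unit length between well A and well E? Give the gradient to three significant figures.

Pressure head at well E: ψ = 144·P/γ = 144 × 99.2 / 62.4 = 228.92 ft.
Total head at well E: h = z + ψ = -153.23 + 228.92 = 75.69 ft.
Total head at well A: h = 99.12 ft (water level in the piezometer is the total head).
Head difference: h(well E) − h(well A) = 75.69 − 99.12 = -23.43 ft.
Hydraulic gradient: i = |Δh| / L = 23.43 / 5774 = 0.00406.

i ≈ 0.00406 ft/ft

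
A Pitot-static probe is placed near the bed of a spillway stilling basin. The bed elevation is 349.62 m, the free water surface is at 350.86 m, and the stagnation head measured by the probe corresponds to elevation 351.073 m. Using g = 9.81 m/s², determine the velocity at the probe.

v ≈ 2.04 m/s

Near the bed, under hydrostatic conditions, the piezometric head (z + ψ) equals the free-surface elevation, 350.86 m.
Velocity head = total − piezometric = 351.073 − 350.86 = 0.213 m.
v = √(2g·h_v) = √(2 × 9.81 × 0.213) = 2.04 m/s.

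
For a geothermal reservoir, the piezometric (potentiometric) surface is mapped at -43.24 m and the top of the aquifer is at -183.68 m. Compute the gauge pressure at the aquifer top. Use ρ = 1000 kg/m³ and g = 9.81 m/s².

P ≈ 1380 kPa

Pressure head at the aquifer top: ψ = h − z = -43.24 − (-183.68) = 140.44 m.
P = ρgψ = 1000 × 9.81 × 140.44 = 1377716 Pa ≈ 1380 kPa.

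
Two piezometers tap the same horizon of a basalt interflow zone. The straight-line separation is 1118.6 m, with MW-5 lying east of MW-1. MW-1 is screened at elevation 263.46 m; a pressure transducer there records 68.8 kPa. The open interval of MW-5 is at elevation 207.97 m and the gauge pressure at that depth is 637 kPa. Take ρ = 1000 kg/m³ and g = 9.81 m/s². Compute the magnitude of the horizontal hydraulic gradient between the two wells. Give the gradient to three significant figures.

i ≈ 0.00217

Pressure head at MW-1: ψ = P/(ρg) = 68.8×1000 / (1000 × 9.81) = 7.01 m.
Total head at MW-1: h = z + ψ = 263.46 + 7.01 = 270.47 m.
Pressure head at MW-5: ψ = P/(ρg) = 637×1000 / (1000 × 9.81) = 64.93 m.
Total head at MW-5: h = z + ψ = 207.97 + 64.93 = 272.90 m.
Head difference: h(MW-1) − h(MW-5) = 270.47 − 272.90 = -2.43 m.
Hydraulic gradient: i = |Δh| / L = 2.43 / 1118.6 = 0.00217.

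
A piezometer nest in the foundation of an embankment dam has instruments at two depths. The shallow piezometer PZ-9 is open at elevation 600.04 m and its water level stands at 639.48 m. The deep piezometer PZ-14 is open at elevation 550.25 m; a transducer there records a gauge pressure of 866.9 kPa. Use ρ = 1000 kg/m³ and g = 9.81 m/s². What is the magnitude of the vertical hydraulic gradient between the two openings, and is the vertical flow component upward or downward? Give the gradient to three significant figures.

|i_v| ≈ 0.0173; vertical flow is downward

Total head at PZ-9: h = 639.48 m (water level in the standpipe).
Pressure head at PZ-14: ψ = P/(ρg) = 866.9×1000 / (1000 × 9.81) = 88.37 m.
Total head at PZ-14: h = z + ψ = 550.25 + 88.37 = 638.62 m.
Δh = h(PZ-9) − h(PZ-14) = 639.48 − 638.62 = 0.86 m.
Vertical separation Δz = 600.04 − 550.25 = 49.79 m.
|i_v| = |Δh| / Δz = 0.86 / 49.79 = 0.0173.
Head is higher in the shallow piezometer, so vertical flow is downward (recharge condition).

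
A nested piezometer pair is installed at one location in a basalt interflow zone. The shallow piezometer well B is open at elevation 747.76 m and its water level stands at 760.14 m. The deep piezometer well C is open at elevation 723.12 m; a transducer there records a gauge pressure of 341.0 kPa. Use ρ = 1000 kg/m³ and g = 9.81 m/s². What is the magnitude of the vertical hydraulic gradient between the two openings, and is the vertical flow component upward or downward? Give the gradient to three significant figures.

Total head at well B: h = 760.14 m (water level in the standpipe).
Pressure head at well C: ψ = P/(ρg) = 341.0×1000 / (1000 × 9.81) = 34.76 m.
Total head at well C: h = z + ψ = 723.12 + 34.76 = 757.88 m.
Δh = h(well B) − h(well C) = 760.14 − 757.88 = 2.26 m.
Vertical separation Δz = 747.76 − 723.12 = 24.64 m.
|i_v| = |Δh| / Δz = 2.26 / 24.64 = 0.0917.
Head is higher in the shallow piezometer, so vertical flow is downward (recharge condition).

|i_v| ≈ 0.0917; vertical flow is downward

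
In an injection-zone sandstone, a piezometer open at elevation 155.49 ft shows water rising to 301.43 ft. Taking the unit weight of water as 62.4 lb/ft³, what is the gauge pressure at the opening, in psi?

P ≈ 63.2 psi

Pressure head ψ = h − z = 301.43 − 155.49 = 145.94 ft.
P = γ·ψ / 144 = 62.4 × 145.94 / 144 = 63.2 psi.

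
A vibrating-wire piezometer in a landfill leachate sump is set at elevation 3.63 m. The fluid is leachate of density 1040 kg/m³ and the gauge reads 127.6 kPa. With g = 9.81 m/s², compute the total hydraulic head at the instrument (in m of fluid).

ψ = P/(ρg) = 127.6×1000 / (1040 × 9.81) = 12.51 m.
h = z + ψ = 3.63 + 12.51 = 16.14 m.

h ≈ 16.14 m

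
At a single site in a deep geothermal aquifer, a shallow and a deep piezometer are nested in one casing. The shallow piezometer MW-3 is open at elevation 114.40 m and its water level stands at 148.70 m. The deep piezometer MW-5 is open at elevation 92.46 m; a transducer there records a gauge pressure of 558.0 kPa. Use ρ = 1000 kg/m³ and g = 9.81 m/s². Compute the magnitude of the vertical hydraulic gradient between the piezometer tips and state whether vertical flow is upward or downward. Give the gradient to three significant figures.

Total head at MW-3: h = 148.70 m (water level in the standpipe).
Pressure head at MW-5: ψ = P/(ρg) = 558.0×1000 / (1000 × 9.81) = 56.88 m.
Total head at MW-5: h = z + ψ = 92.46 + 56.88 = 149.34 m.
Δh = h(MW-3) − h(MW-5) = 148.70 − 149.34 = -0.64 m.
Vertical separation Δz = 114.40 − 92.46 = 21.94 m.
|i_v| = |Δh| / Δz = 0.64 / 21.94 = 0.0292.
Head is higher in the deep piezometer, so vertical flow is upward (discharge condition).

|i_v| ≈ 0.0292; vertical flow is upward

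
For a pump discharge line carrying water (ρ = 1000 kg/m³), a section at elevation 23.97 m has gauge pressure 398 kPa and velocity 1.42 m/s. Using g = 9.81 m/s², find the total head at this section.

Pressure head ψ = P/(ρg) = 398×1000 / (1000 × 9.81) = 40.57 m.
Velocity head = v²/(2g) = 1.42² / (2 × 9.81) = 0.103 m.
h = z + ψ + v²/(2g) = 23.97 + 40.57 + 0.103 = 64.64 m.

h ≈ 64.64 m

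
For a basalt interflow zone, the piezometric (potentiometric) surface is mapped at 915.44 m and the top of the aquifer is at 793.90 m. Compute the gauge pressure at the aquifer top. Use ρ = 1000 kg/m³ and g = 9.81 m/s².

Pressure head at the aquifer top: ψ = h − z = 915.44 − 793.90 = 121.54 m.
P = ρgψ = 1000 × 9.81 × 121.54 = 1192307 Pa ≈ 1190 kPa.

P ≈ 1190 kPa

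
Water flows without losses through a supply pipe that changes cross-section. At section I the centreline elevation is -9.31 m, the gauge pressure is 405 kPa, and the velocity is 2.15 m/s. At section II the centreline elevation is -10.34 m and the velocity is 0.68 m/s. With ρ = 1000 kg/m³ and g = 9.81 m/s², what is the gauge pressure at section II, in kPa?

P₂ ≈ 417 kPa

Pressure head at I: ψ₁ = P₁/(ρg) = 405×1000 / (1000 × 9.81) = 41.28 m.
Velocity heads: v₁²/2g = 2.15²/19.62 = 0.236 m; v₂²/2g = 0.68²/19.62 = 0.024 m.
Total head H = z₁ + ψ₁ + v₁²/2g = -9.31 + 41.28 + 0.236 = 32.21 m.
ψ₂ = H − z₂ − v₂²/2g = 32.21 − (-10.34) − 0.024 = 42.53 m.
P₂ = ρgψ₂ = 1000 × 9.81 × 42.53 ≈ 417 kPa.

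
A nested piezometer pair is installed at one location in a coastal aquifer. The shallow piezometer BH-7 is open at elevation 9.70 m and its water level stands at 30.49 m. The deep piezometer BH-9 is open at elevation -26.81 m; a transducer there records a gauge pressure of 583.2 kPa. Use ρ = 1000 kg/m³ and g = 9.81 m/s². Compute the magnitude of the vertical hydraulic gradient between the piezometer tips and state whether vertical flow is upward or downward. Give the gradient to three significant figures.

|i_v| ≈ 0.0589; vertical flow is upward

Total head at BH-7: h = 30.49 m (water level in the standpipe).
Pressure head at BH-9: ψ = P/(ρg) = 583.2×1000 / (1000 × 9.81) = 59.45 m.
Total head at BH-9: h = z + ψ = -26.81 + 59.45 = 32.64 m.
Δh = h(BH-7) − h(BH-9) = 30.49 − 32.64 = -2.15 m.
Vertical separation Δz = 9.70 − (-26.81) = 36.51 m.
|i_v| = |Δh| / Δz = 2.15 / 36.51 = 0.0589.
Head is higher in the deep piezometer, so vertical flow is upward (discharge condition).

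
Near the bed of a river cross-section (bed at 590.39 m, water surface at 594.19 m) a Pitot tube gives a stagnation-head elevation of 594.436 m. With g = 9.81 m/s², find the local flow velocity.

Near the bed, under hydrostatic conditions, the piezometric head (z + ψ) equals the free-surface elevation, 594.19 m.
Velocity head = total − piezometric = 594.436 − 594.19 = 0.246 m.
v = √(2g·h_v) = √(2 × 9.81 × 0.246) = 2.20 m/s.

v ≈ 2.20 m/s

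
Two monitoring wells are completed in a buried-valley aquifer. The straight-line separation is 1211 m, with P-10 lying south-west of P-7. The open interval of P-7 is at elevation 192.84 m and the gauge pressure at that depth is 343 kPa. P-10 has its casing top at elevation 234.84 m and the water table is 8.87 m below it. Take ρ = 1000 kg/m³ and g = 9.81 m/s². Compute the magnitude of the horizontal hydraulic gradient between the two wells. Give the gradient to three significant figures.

Pressure head at P-7: ψ = P/(ρg) = 343×1000 / (1000 × 9.81) = 34.96 m.
Total head at P-7: h = z + ψ = 192.84 + 34.96 = 227.80 m.
Total head at P-10: h = 234.84 − 8.87 = 225.97 m.
Head difference: h(P-7) − h(P-10) = 227.80 − 225.97 = 1.83 m.
Hydraulic gradient: i = |Δh| / L = 1.83 / 1211 = 0.00151.

i ≈ 0.00151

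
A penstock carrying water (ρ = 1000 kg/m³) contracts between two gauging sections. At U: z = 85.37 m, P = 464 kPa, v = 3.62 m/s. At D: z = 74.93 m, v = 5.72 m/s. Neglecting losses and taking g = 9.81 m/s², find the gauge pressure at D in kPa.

P₂ ≈ 557 kPa

Pressure head at U: ψ₁ = P₁/(ρg) = 464×1000 / (1000 × 9.81) = 47.30 m.
Velocity heads: v₁²/2g = 3.62²/19.62 = 0.668 m; v₂²/2g = 5.72²/19.62 = 1.668 m.
Total head H = z₁ + ψ₁ + v₁²/2g = 85.37 + 47.30 + 0.668 = 133.34 m.
ψ₂ = H − z₂ − v₂²/2g = 133.34 − 74.93 − 1.668 = 56.74 m.
P₂ = ρgψ₂ = 1000 × 9.81 × 56.74 ≈ 557 kPa.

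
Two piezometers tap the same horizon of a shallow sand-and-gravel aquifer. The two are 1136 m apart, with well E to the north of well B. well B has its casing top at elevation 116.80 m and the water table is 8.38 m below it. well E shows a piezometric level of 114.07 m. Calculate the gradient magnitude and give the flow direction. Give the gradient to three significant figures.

i ≈ 0.00497; groundwater flows toward the south

Total head at well B: h = 116.80 − 8.38 = 108.42 m.
Total head at well E: h = 114.07 m (water level in the piezometer is the total head).
Head difference: h(well B) − h(well E) = 108.42 − 114.07 = -5.65 m.
Hydraulic gradient: i = |Δh| / L = 5.65 / 1136 = 0.00497.
Flow is from higher to lower head: from well E toward well B, i.e. toward the south.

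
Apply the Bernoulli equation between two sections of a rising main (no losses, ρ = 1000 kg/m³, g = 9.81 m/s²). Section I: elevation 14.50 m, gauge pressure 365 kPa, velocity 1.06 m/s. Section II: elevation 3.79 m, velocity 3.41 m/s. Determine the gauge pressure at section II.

P₂ ≈ 465 kPa

Pressure head at I: ψ₁ = P₁/(ρg) = 365×1000 / (1000 × 9.81) = 37.21 m.
Velocity heads: v₁²/2g = 1.06²/19.62 = 0.057 m; v₂²/2g = 3.41²/19.62 = 0.593 m.
Total head H = z₁ + ψ₁ + v₁²/2g = 14.50 + 37.21 + 0.057 = 51.77 m.
ψ₂ = H − z₂ − v₂²/2g = 51.77 − 3.79 − 0.593 = 47.39 m.
P₂ = ρgψ₂ = 1000 × 9.81 × 47.39 ≈ 465 kPa.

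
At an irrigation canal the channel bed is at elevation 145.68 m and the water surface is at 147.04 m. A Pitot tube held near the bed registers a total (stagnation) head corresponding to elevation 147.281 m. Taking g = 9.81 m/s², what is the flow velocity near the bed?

Near the bed, under hydrostatic conditions, the piezometric head (z + ψ) equals the free-surface elevation, 147.04 m.
Velocity head = total − piezometric = 147.281 − 147.04 = 0.241 m.
v = √(2g·h_v) = √(2 × 9.81 × 0.241) = 2.17 m/s.

v ≈ 2.17 m/s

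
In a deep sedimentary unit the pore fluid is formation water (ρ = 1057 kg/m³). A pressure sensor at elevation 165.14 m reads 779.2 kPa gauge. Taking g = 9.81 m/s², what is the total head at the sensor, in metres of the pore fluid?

ψ = P/(ρg) = 779.2×1000 / (1057 × 9.81) = 75.15 m.
h = z + ψ = 165.14 + 75.15 = 240.29 m.

h ≈ 240.29 m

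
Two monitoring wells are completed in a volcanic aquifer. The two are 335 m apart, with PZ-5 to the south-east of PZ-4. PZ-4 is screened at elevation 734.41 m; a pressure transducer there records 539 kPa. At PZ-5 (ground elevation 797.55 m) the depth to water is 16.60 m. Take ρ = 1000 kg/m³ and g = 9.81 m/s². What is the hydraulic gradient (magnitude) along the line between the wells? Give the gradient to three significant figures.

Pressure head at PZ-4: ψ = P/(ρg) = 539×1000 / (1000 × 9.81) = 54.94 m.
Total head at PZ-4: h = z + ψ = 734.41 + 54.94 = 789.35 m.
Total head at PZ-5: h = 797.55 − 16.60 = 780.95 m.
Head difference: h(PZ-4) − h(PZ-5) = 789.35 − 780.95 = 8.40 m.
Hydraulic gradient: i = |Δh| / L = 8.40 / 335 = 0.0251.

i ≈ 0.0251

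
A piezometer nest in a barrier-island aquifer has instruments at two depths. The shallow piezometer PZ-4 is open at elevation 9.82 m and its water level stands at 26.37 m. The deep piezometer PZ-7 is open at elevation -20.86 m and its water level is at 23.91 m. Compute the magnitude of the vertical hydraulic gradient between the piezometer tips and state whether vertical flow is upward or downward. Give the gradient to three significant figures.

Total head at PZ-4: h = 26.37 m (water level in the standpipe).
Total head at PZ-7: h = 23.91 m.
Δh = h(PZ-4) − h(PZ-7) = 26.37 − 23.91 = 2.46 m.
Vertical separation Δz = 9.82 − (-20.86) = 30.68 m.
|i_v| = |Δh| / Δz = 2.46 / 30.68 = 0.0802.
Head is higher in the shallow piezometer, so vertical flow is downward (recharge condition).

|i_v| ≈ 0.0802; vertical flow is downward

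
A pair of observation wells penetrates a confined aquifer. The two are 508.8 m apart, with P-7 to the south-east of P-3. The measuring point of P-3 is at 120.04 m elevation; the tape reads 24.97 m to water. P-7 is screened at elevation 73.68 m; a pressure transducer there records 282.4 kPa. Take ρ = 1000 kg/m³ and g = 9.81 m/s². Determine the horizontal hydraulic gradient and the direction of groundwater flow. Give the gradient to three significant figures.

Total head at P-3: h = 120.04 − 24.97 = 95.07 m.
Pressure head at P-7: ψ = P/(ρg) = 282.4×1000 / (1000 × 9.81) = 28.79 m.
Total head at P-7: h = z + ψ = 73.68 + 28.79 = 102.47 m.
Head difference: h(P-3) − h(P-7) = 95.07 − 102.47 = -7.40 m.
Hydraulic gradient: i = |Δh| / L = 7.40 / 508.8 = 0.0145.
Flow is from higher to lower head: from P-7 toward P-3, i.e. toward the north-west.

i ≈ 0.0145; groundwater flows toward the north-west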